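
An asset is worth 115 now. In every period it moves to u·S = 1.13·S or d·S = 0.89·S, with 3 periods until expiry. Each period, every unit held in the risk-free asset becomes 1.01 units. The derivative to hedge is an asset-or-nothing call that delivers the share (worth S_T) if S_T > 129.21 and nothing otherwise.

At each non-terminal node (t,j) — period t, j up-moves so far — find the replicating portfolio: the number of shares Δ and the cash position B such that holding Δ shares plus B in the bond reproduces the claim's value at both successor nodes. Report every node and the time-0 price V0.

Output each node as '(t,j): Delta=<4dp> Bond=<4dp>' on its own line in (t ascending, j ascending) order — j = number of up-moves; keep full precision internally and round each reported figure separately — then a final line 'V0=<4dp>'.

Under the risk-neutral measure, an up-move has probability p* = (R−d)/(u−d) = 0.5000 and values discount at R = 1.01.
Payoff layer (t=3): V(3,0)=0.0000, V(3,1)=0.0000, V(3,2)=130.6907, V(3,3)=165.9332
Node (2,0) S=91.0915: V=(p*·0.0000+(1−p*)·0.0000)/1.01=0.0000; Δ=(0.0000−0.0000)/(102.9334−81.0714)=0.0000; B=V−Δ·S=0.0000
Node (2,1) S=115.6555: V=(p*·130.6907+(1−p*)·0.0000)/1.01=64.6984; Δ=(130.6907−0.0000)/(130.6907−102.9334)=4.7083; B=V−Δ·S=-479.8463
Node (2,2) S=146.8435: V=(p*·165.9332+(1−p*)·130.6907)/1.01=146.8435; Δ=(165.9332−130.6907)/(165.9332−130.6907)=1.0000; B=V−Δ·S=0.0000
Node (1,0) S=102.3500: V=(p*·64.6984+(1−p*)·0.0000)/1.01=32.0289; Δ=(64.6984−0.0000)/(115.6555−91.0915)=2.6339; B=V−Δ·S=-237.5477
Node (1,1) S=129.9500: V=(p*·146.8435+(1−p*)·64.6984)/1.01=104.7237; Δ=(146.8435−64.6984)/(146.8435−115.6555)=2.6339; B=V−Δ·S=-237.5477
Node (0,0) S=115.0000: V=(p*·104.7237+(1−p*)·32.0289)/1.01=67.6993; Δ=(104.7237−32.0289)/(129.9500−102.3500)=2.6339; B=V−Δ·S=-235.1957
Each (Δ,B) replicates both successor values, so the strategy is self-financing and V0 is arbitrage-free.

(0,0): Delta=2.6339 Bond=-235.1957
(1,0): Delta=2.6339 Bond=-237.5477
(1,1): Delta=2.6339 Bond=-237.5477
(2,0): Delta=0.0000 Bond=0.0000
(2,1): Delta=4.7083 Bond=-479.8463
(2,2): Delta=1.0000 Bond=0.0000
V0=67.6993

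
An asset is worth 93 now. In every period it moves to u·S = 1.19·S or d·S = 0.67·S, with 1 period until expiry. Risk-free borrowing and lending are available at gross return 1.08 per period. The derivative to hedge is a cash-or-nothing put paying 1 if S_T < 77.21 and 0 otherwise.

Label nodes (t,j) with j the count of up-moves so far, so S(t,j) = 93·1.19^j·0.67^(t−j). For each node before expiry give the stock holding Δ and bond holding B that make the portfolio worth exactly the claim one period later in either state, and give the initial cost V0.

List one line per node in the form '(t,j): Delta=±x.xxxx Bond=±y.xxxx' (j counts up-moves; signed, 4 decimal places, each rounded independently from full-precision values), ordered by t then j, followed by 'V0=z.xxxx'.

Risk-neutral probability p* = (R−d)/(u−d) = (1.08−0.67)/(1.19−0.67) = 0.7885.
Payoff layer (t=1): V(1,0)=1.0000, V(1,1)=0.0000
Node (0,0) S=93.0000: V=(p*·0.0000+(1−p*)·1.0000)/1.08=0.1959; Δ=(0.0000−1.0000)/(110.6700−62.3100)=-0.0207; B=V−Δ·S=2.1189
Self-financing check: at every node Δ·S+B equals the discounted successor values.

(0,0): Delta=-0.0207 Bond=2.1189
V0=0.1959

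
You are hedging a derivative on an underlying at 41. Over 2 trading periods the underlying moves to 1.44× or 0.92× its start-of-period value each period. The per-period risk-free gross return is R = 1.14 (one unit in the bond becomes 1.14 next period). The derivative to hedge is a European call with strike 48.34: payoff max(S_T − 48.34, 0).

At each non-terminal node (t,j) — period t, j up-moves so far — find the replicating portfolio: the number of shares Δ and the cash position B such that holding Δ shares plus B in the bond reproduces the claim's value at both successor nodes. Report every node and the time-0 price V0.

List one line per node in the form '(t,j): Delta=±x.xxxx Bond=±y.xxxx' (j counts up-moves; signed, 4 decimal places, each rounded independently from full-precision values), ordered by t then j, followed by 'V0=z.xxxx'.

(0,0): Delta=0.6763 Bond=-20.4310
(1,0): Delta=0.3047 Bond=-9.2757
(1,1): Delta=1.0000 Bond=-42.4035
V0=7.2967

No-arbitrage ⇒ martingale measure with p* = (R−d)/(u−d) = 0.4231.
Terminal values V(2,·): V(2,0)=0.0000, V(2,1)=5.9768, V(2,2)=36.6776
(1,0): S=37.7200. Δ = (V_up−V_dn)/(S_up−S_dn) = (5.9768−0.0000)/(54.3168−34.7024) = 0.3047. V = [p*·5.9768 + (1−p*)·0.0000]/1.14 = 2.2181. B = V − Δ·S = -9.2757.
(1,1): S=59.0400. Δ = (V_up−V_dn)/(S_up−S_dn) = (36.6776−5.9768)/(85.0176−54.3168) = 1.0000. V = [p*·36.6776 + (1−p*)·5.9768]/1.14 = 16.6365. B = V − Δ·S = -42.4035.
(0,0): S=41.0000. Δ = (V_up−V_dn)/(S_up−S_dn) = (16.6365−2.2181)/(59.0400−37.7200) = 0.6763. V = [p*·16.6365 + (1−p*)·2.2181]/1.14 = 7.2967. B = V − Δ·S = -20.4310.
Each (Δ,B) replicates both successor values, so the strategy is self-financing and V0 is arbitrage-free.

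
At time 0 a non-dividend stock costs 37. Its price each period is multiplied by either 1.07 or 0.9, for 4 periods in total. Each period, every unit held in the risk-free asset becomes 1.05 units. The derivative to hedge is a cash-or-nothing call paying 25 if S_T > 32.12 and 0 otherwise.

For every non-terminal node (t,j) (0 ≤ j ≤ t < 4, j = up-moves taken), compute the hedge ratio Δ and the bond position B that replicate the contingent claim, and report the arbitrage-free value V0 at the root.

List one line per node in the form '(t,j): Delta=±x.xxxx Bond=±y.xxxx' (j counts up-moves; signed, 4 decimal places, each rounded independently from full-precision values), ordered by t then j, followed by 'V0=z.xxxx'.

The replicating-portfolio and risk-neutral prices coincide; use p* = (1.05−0.9)/(1.07−0.9) = 0.8824 for the latter.
At expiry t=4: V(4,0)=0.0000, V(4,1)=0.0000, V(4,2)=25.0000, V(4,3)=25.0000, V(4,4)=25.0000
(3,0): S=26.9730. Δ = (V_up−V_dn)/(S_up−S_dn) = (0.0000−0.0000)/(28.8611−24.2757) = 0.0000. V = [p*·0.0000 + (1−p*)·0.0000]/1.05 = 0.0000. B = V − Δ·S = 0.0000.
(3,1): S=32.0679. Δ = (V_up−V_dn)/(S_up−S_dn) = (25.0000−0.0000)/(34.3127−28.8611) = 4.5859. V = [p*·25.0000 + (1−p*)·0.0000]/1.05 = 21.0084. B = V − Δ·S = -126.0504.
(3,2): S=38.1252. Δ = (V_up−V_dn)/(S_up−S_dn) = (25.0000−25.0000)/(40.7939−34.3127) = 0.0000. V = [p*·25.0000 + (1−p*)·25.0000]/1.05 = 23.8095. B = V − Δ·S = 23.8095.
(3,3): S=45.3266. Δ = (V_up−V_dn)/(S_up−S_dn) = (25.0000−25.0000)/(48.4995−40.7939) = 0.0000. V = [p*·25.0000 + (1−p*)·25.0000]/1.05 = 23.8095. B = V − Δ·S = 23.8095.
(2,0): S=29.9700. Δ = (V_up−V_dn)/(S_up−S_dn) = (21.0084−0.0000)/(32.0679−26.9730) = 4.1234. V = [p*·21.0084 + (1−p*)·0.0000]/1.05 = 17.6541. B = V − Δ·S = -105.9247.
(2,1): S=35.6310. Δ = (V_up−V_dn)/(S_up−S_dn) = (23.8095−21.0084)/(38.1252−32.0679) = 0.4624. V = [p*·23.8095 + (1−p*)·21.0084]/1.05 = 22.3619. B = V − Δ·S = 5.8847.
(2,2): S=42.3613. Δ = (V_up−V_dn)/(S_up−S_dn) = (23.8095−23.8095)/(45.3266−38.1252) = 0.0000. V = [p*·23.8095 + (1−p*)·23.8095]/1.05 = 22.6757. B = V − Δ·S = 22.6757.
(1,0): S=33.3000. Δ = (V_up−V_dn)/(S_up−S_dn) = (22.3619−17.6541)/(35.6310−29.9700) = 0.8316. V = [p*·22.3619 + (1−p*)·17.6541]/1.05 = 20.7696. B = V − Δ·S = -6.9232.
(1,1): S=39.5900. Δ = (V_up−V_dn)/(S_up−S_dn) = (22.6757−22.3619)/(42.3613−35.6310) = 0.0466. V = [p*·22.6757 + (1−p*)·22.3619]/1.05 = 21.5608. B = V − Δ·S = 19.7146.
(0,0): S=37.0000. Δ = (V_up−V_dn)/(S_up−S_dn) = (21.5608−20.7696)/(39.5900−33.3000) = 0.1258. V = [p*·21.5608 + (1−p*)·20.7696]/1.05 = 20.4454. B = V − Δ·S = 15.7912.
The time-0 hedge costs 20.4454, which is the no-arbitrage price.

(0,0): Delta=0.1258 Bond=15.7912
(1,0): Delta=0.8316 Bond=-6.9232
(1,1): Delta=0.0466 Bond=19.7146
(2,0): Delta=4.1234 Bond=-105.9247
(2,1): Delta=0.4624 Bond=5.8847
(2,2): Delta=0.0000 Bond=22.6757
(3,0): Delta=0.0000 Bond=0.0000
(3,1): Delta=4.5859 Bond=-126.0504
(3,2): Delta=0.0000 Bond=23.8095
(3,3): Delta=0.0000 Bond=23.8095
V0=20.4454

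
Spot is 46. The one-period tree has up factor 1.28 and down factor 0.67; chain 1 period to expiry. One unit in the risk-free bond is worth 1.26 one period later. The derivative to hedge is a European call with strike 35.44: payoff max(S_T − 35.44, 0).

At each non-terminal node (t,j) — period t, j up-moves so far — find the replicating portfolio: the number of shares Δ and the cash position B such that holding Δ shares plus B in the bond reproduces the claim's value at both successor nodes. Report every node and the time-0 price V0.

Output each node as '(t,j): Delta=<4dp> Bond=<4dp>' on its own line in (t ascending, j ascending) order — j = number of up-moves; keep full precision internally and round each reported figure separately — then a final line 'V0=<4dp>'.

Risk-neutral probability p* = (R−d)/(u−d) = (1.26−0.67)/(1.28−0.67) = 0.9672.
Payoff layer (t=1): V(1,0)=0.0000, V(1,1)=23.4400
  t=0,j=0: stock 46.0000 → up 58.8800 (V=23.4400), down 30.8200 (V=0.0000). Price 17.9932; hedge Δ=0.8354, bond B=-20.4330.
Each (Δ,B) replicates both successor values, so the strategy is self-financing and V0 is arbitrage-free.

(0,0): Delta=0.8354 Bond=-20.4330
V0=17.9932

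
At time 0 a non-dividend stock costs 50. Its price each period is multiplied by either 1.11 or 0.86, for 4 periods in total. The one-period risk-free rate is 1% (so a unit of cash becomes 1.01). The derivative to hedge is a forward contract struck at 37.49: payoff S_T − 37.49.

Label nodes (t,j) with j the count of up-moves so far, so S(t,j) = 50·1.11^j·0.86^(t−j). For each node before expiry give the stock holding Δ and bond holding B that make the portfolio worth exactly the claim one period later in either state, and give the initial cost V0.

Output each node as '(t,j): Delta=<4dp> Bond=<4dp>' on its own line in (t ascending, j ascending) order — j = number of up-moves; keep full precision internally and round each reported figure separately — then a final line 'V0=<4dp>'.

The replicating-portfolio and risk-neutral prices coincide; use p* = (1.01−0.86)/(1.11−0.86) = 0.6000 for the latter.
Terminal payoffs: V(4,0)=-10.1396, V(4,1)=-2.1889, V(4,2)=8.0731, V(4,3)=21.3181, V(4,4)=38.4135
  t=3,j=0: stock 31.8028 → up 35.3011 (V=-2.1889), down 27.3504 (V=-10.1396). Price -5.3160; hedge Δ=1.0000, bond B=-37.1188.
  t=3,j=1: stock 41.0478 → up 45.5631 (V=8.0731), down 35.3011 (V=-2.1889). Price 3.9290; hedge Δ=1.0000, bond B=-37.1188.
  t=3,j=2: stock 52.9803 → up 58.8081 (V=21.3181), down 45.5631 (V=8.0731). Price 15.8615; hedge Δ=1.0000, bond B=-37.1188.
  t=3,j=3: stock 68.3816 → up 75.9035 (V=38.4135), down 58.8081 (V=21.3181). Price 31.2627; hedge Δ=1.0000, bond B=-37.1188.
  t=2,j=0: stock 36.9800 → up 41.0478 (V=3.9290), down 31.8028 (V=-5.3160). Price 0.2287; hedge Δ=1.0000, bond B=-36.7513.
  t=2,j=1: stock 47.7300 → up 52.9803 (V=15.8615), down 41.0478 (V=3.9290). Price 10.9787; hedge Δ=1.0000, bond B=-36.7513.
  t=2,j=2: stock 61.6050 → up 68.3816 (V=31.2627), down 52.9803 (V=15.8615). Price 24.8537; hedge Δ=1.0000, bond B=-36.7513.
  t=1,j=0: stock 43.0000 → up 47.7300 (V=10.9787), down 36.9800 (V=0.2287). Price 6.6126; hedge Δ=1.0000, bond B=-36.3874.
  t=1,j=1: stock 55.5000 → up 61.6050 (V=24.8537), down 47.7300 (V=10.9787). Price 19.1126; hedge Δ=1.0000, bond B=-36.3874.
  t=0,j=0: stock 50.0000 → up 55.5000 (V=19.1126), down 43.0000 (V=6.6126). Price 13.9728; hedge Δ=1.0000, bond B=-36.0272.
Root portfolio cost Δ·50+B reproduces V0=13.9728.

(0,0): Delta=1.0000 Bond=-36.0272
(1,0): Delta=1.0000 Bond=-36.3874
(1,1): Delta=1.0000 Bond=-36.3874
(2,0): Delta=1.0000 Bond=-36.7513
(2,1): Delta=1.0000 Bond=-36.7513
(2,2): Delta=1.0000 Bond=-36.7513
(3,0): Delta=1.0000 Bond=-37.1188
(3,1): Delta=1.0000 Bond=-37.1188
(3,2): Delta=1.0000 Bond=-37.1188
(3,3): Delta=1.0000 Bond=-37.1188
V0=13.9728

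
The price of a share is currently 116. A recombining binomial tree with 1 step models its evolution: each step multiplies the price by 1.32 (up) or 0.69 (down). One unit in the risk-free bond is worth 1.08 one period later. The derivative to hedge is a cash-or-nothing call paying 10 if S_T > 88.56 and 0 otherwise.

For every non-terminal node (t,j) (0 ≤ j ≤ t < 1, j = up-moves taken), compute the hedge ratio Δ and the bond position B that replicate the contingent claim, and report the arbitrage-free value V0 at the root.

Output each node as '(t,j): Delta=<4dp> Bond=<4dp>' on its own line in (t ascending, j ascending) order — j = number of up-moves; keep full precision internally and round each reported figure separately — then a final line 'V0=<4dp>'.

The replicating-portfolio and risk-neutral prices coincide; use p* = (1.08−0.69)/(1.32−0.69) = 0.6190 for the latter.
Terminal payoffs: V(1,0)=0.0000, V(1,1)=10.0000
(0,0): S=116.0000. Δ = (V_up−V_dn)/(S_up−S_dn) = (10.0000−0.0000)/(153.1200−80.0400) = 0.1368. V = [p*·10.0000 + (1−p*)·0.0000]/1.08 = 5.7319. B = V − Δ·S = -10.1411.
Each (Δ,B) replicates both successor values, so the strategy is self-financing and V0 is arbitrage-free.

(0,0): Delta=0.1368 Bond=-10.1411
V0=5.7319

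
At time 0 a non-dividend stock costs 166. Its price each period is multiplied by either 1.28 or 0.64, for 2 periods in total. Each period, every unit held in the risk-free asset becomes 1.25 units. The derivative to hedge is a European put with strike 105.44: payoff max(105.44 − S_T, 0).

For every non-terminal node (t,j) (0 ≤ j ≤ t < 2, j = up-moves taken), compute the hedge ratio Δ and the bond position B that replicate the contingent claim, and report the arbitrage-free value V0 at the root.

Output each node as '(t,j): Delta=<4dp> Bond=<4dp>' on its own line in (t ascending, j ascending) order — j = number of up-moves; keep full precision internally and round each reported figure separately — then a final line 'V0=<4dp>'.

Under the risk-neutral measure, an up-move has probability p* = (R−d)/(u−d) = 0.9531 and values discount at R = 1.25.
Terminal values V(2,·): V(2,0)=37.4464, V(2,1)=0.0000, V(2,2)=0.0000
(1,0): S=106.2400. Δ = (V_up−V_dn)/(S_up−S_dn) = (0.0000−37.4464)/(135.9872−67.9936) = -0.5507. V = [p*·0.0000 + (1−p*)·37.4464]/1.25 = 1.4042. B = V − Δ·S = 59.9142.
(1,1): S=212.4800. Δ = (V_up−V_dn)/(S_up−S_dn) = (0.0000−0.0000)/(271.9744−135.9872) = 0.0000. V = [p*·0.0000 + (1−p*)·0.0000]/1.25 = 0.0000. B = V − Δ·S = 0.0000.
(0,0): S=166.0000. Δ = (V_up−V_dn)/(S_up−S_dn) = (0.0000−1.4042)/(212.4800−106.2400) = -0.0132. V = [p*·0.0000 + (1−p*)·1.4042]/1.25 = 0.0527. B = V − Δ·S = 2.2468.
Check: Δ(0,0)·S0 + B(0,0) = 0.0527 = V0.

(0,0): Delta=-0.0132 Bond=2.2468
(1,0): Delta=-0.5507 Bond=59.9142
(1,1): Delta=0.0000 Bond=0.0000
V0=0.0527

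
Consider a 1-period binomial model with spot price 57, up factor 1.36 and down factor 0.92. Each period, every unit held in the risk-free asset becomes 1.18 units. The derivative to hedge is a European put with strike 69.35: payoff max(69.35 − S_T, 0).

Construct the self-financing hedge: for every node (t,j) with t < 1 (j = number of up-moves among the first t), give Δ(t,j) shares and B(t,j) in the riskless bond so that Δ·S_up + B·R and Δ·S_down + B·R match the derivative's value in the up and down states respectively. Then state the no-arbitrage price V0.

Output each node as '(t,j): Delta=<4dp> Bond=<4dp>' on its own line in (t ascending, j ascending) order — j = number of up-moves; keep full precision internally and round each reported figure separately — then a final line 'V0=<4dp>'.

(0,0): Delta=-0.6742 Bond=44.2943
V0=5.8625

Since d<R<u, set p* = (R−d)/(u−d) = 0.5909; price each node as the discounted p*-expectation of its children.
At expiry t=1: V(1,0)=16.9100, V(1,1)=0.0000
Node (0,0) S=57.0000: V=(p*·0.0000+(1−p*)·16.9100)/1.18=5.8625; Δ=(0.0000−16.9100)/(77.5200−52.4400)=-0.6742; B=V−Δ·S=44.2943
Root portfolio cost Δ·57+B reproduces V0=5.8625.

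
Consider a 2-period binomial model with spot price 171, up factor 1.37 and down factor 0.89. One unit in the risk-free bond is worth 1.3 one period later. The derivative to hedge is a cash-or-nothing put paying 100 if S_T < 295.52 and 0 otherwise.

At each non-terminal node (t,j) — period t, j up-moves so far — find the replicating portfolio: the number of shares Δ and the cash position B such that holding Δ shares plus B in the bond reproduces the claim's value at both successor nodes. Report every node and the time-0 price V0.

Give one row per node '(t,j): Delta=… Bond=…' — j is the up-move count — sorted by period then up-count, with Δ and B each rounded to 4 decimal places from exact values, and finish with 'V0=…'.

(0,0): Delta=-0.8005 Bond=152.8856
(1,0): Delta=0.0000 Bond=76.9231
(1,1): Delta=-0.8893 Bond=219.5513
V0=16.0000

Since d<R<u, set p* = (R−d)/(u−d) = 0.8542; price each node as the discounted p*-expectation of its children.
At expiry t=2: V(2,0)=100.0000, V(2,1)=100.0000, V(2,2)=0.0000
(1,0): S=152.1900. Δ = (V_up−V_dn)/(S_up−S_dn) = (100.0000−100.0000)/(208.5003−135.4491) = 0.0000. V = [p*·100.0000 + (1−p*)·100.0000]/1.3 = 76.9231. B = V − Δ·S = 76.9231.
(1,1): S=234.2700. Δ = (V_up−V_dn)/(S_up−S_dn) = (0.0000−100.0000)/(320.9499−208.5003) = -0.8893. V = [p*·0.0000 + (1−p*)·100.0000]/1.3 = 11.2179. B = V − Δ·S = 219.5513.
(0,0): S=171.0000. Δ = (V_up−V_dn)/(S_up−S_dn) = (11.2179−76.9231)/(234.2700−152.1900) = -0.8005. V = [p*·11.2179 + (1−p*)·76.9231]/1.3 = 16.0000. B = V − Δ·S = 152.8856.
Self-financing check: at every node Δ·S+B equals the discounted successor values.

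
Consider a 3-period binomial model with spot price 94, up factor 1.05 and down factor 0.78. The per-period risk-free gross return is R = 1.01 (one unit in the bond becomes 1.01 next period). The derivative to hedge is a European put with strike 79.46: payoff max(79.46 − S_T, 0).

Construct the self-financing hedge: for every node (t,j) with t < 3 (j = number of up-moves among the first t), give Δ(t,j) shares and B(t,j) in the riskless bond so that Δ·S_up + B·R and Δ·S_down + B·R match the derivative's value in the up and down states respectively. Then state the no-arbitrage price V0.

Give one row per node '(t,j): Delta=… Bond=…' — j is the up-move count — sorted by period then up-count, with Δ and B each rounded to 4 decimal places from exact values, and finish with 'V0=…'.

Risk-neutral probability p* = (R−d)/(u−d) = (1.01−0.78)/(1.05−0.78) = 0.8519.
Payoff layer (t=3): V(3,0)=34.8521, V(3,1)=19.4109, V(3,2)=0.0000, V(3,3)=0.0000
Node (2,0) S=57.1896: V=(p*·19.4109+(1−p*)·34.8521)/1.01=21.4837; Δ=(19.4109−34.8521)/(60.0491−44.6079)=-1.0000; B=V−Δ·S=78.6733
Node (2,1) S=76.9860: V=(p*·0.0000+(1−p*)·19.4109)/1.01=2.8472; Δ=(0.0000−19.4109)/(80.8353−60.0491)=-0.9338; B=V−Δ·S=74.7395
Node (2,2) S=103.6350: V=(p*·0.0000+(1−p*)·0.0000)/1.01=0.0000; Δ=(0.0000−0.0000)/(108.8168−80.8353)=0.0000; B=V−Δ·S=0.0000
Node (1,0) S=73.3200: V=(p*·2.8472+(1−p*)·21.4837)/1.01=5.5526; Δ=(2.8472−21.4837)/(76.9860−57.1896)=-0.9414; B=V−Δ·S=74.5765
Node (1,1) S=98.7000: V=(p*·0.0000+(1−p*)·2.8472)/1.01=0.4176; Δ=(0.0000−2.8472)/(103.6350−76.9860)=-0.1068; B=V−Δ·S=10.9629
Node (0,0) S=94.0000: V=(p*·0.4176+(1−p*)·5.5526)/1.01=1.1667; Δ=(0.4176−5.5526)/(98.7000−73.3200)=-0.2023; B=V−Δ·S=20.1853
Root portfolio cost Δ·94+B reproduces V0=1.1667.

(0,0): Delta=-0.2023 Bond=20.1853
(1,0): Delta=-0.9414 Bond=74.5765
(1,1): Delta=-0.1068 Bond=10.9629
(2,0): Delta=-1.0000 Bond=78.6733
(2,1): Delta=-0.9338 Bond=74.7395
(2,2): Delta=0.0000 Bond=0.0000
V0=1.1667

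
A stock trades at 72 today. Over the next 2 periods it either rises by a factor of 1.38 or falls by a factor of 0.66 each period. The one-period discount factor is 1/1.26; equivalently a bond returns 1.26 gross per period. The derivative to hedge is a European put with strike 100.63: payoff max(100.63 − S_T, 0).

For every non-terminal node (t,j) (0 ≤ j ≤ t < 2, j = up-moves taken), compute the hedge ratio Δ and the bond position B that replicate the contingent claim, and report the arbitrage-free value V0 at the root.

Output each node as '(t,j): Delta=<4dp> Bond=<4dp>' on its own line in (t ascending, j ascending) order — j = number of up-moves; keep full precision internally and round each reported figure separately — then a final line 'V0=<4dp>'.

(0,0): Delta=-0.5345 Bond=45.8290
(1,0): Delta=-1.0000 Bond=79.8651
(1,1): Delta=-0.4900 Bond=53.3204
V0=7.3450

Risk-neutral probability p* = (R−d)/(u−d) = (1.26−0.66)/(1.38−0.66) = 0.8333.
Terminal payoffs: V(2,0)=69.2668, V(2,1)=35.0524, V(2,2)=0.0000
Node (1,0) S=47.5200: V=(p*·35.0524+(1−p*)·69.2668)/1.26=32.3451; Δ=(35.0524−69.2668)/(65.5776−31.3632)=-1.0000; B=V−Δ·S=79.8651
Node (1,1) S=99.3600: V=(p*·0.0000+(1−p*)·35.0524)/1.26=4.6366; Δ=(0.0000−35.0524)/(137.1168−65.5776)=-0.4900; B=V−Δ·S=53.3204
Node (0,0) S=72.0000: V=(p*·4.6366+(1−p*)·32.3451)/1.26=7.3450; Δ=(4.6366−32.3451)/(99.3600−47.5200)=-0.5345; B=V−Δ·S=45.8290
Root portfolio cost Δ·72+B reproduces V0=7.3450.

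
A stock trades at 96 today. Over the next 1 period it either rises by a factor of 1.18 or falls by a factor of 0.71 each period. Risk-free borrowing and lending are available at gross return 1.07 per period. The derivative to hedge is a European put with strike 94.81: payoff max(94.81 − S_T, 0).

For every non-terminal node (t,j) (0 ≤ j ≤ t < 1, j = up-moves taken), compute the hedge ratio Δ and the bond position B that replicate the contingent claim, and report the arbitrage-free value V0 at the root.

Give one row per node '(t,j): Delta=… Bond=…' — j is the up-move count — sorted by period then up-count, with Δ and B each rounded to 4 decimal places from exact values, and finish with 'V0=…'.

The replicating-portfolio and risk-neutral prices coincide; use p* = (1.07−0.71)/(1.18−0.71) = 0.7660 for the latter.
Terminal payoffs: V(1,0)=26.6500, V(1,1)=0.0000
  t=0,j=0: stock 96.0000 → up 113.2800 (V=0.0000), down 68.1600 (V=26.6500). Price 5.8292; hedge Δ=-0.5906, bond B=62.5313.
Check: Δ(0,0)·S0 + B(0,0) = 5.8292 = V0.

(0,0): Delta=-0.5906 Bond=62.5313
V0=5.8292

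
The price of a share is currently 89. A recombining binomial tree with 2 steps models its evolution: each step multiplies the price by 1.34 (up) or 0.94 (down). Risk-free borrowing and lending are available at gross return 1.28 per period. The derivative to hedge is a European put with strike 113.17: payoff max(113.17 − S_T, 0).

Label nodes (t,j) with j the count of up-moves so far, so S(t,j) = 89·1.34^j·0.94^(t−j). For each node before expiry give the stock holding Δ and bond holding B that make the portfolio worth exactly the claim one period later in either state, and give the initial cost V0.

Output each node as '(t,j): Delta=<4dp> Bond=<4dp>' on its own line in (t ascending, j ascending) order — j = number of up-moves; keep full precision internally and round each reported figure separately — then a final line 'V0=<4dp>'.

(0,0): Delta=-0.1300 Bond=12.2130
(1,0): Delta=-1.0000 Bond=88.4141
(1,1): Delta=-0.0223 Bond=2.7889
V0=0.6400

Since d<R<u, set p* = (R−d)/(u−d) = 0.8500; price each node as the discounted p*-expectation of its children.
Terminal payoffs: V(2,0)=34.5296, V(2,1)=1.0656, V(2,2)=0.0000
Node (1,0) S=83.6600: V=(p*·1.0656+(1−p*)·34.5296)/1.28=4.7541; Δ=(1.0656−34.5296)/(112.1044−78.6404)=-1.0000; B=V−Δ·S=88.4141
Node (1,1) S=119.2600: V=(p*·0.0000+(1−p*)·1.0656)/1.28=0.1249; Δ=(0.0000−1.0656)/(159.8084−112.1044)=-0.0223; B=V−Δ·S=2.7889
Node (0,0) S=89.0000: V=(p*·0.1249+(1−p*)·4.7541)/1.28=0.6400; Δ=(0.1249−4.7541)/(119.2600−83.6600)=-0.1300; B=V−Δ·S=12.2130
Each (Δ,B) replicates both successor values, so the strategy is self-financing and V0 is arbitrage-free.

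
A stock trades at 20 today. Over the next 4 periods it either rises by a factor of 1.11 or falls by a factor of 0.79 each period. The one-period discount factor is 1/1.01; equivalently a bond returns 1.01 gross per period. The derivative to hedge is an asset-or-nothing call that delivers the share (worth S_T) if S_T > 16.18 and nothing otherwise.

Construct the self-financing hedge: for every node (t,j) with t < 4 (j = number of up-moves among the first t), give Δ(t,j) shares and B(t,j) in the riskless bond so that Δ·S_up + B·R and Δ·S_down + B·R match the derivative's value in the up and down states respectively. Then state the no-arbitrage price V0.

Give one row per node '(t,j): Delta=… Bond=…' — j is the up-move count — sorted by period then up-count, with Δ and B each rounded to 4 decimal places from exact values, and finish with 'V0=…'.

Since d<R<u, set p* = (R−d)/(u−d) = 0.6875; price each node as the discounted p*-expectation of its children.
At expiry t=4: V(4,0)=0.0000, V(4,1)=0.0000, V(4,2)=0.0000, V(4,3)=21.6086, V(4,4)=30.3614
(3,0): S=9.8608. Δ = (V_up−V_dn)/(S_up−S_dn) = (0.0000−0.0000)/(10.9455−7.7900) = 0.0000. V = [p*·0.0000 + (1−p*)·0.0000]/1.01 = 0.0000. B = V − Δ·S = 0.0000.
(3,1): S=13.8550. Δ = (V_up−V_dn)/(S_up−S_dn) = (0.0000−0.0000)/(15.3791−10.9455) = 0.0000. V = [p*·0.0000 + (1−p*)·0.0000]/1.01 = 0.0000. B = V − Δ·S = 0.0000.
(3,2): S=19.4672. Δ = (V_up−V_dn)/(S_up−S_dn) = (21.6086−0.0000)/(21.6086−15.3791) = 3.4687. V = [p*·21.6086 + (1−p*)·0.0000]/1.01 = 14.7088. B = V − Δ·S = -52.8180.
(3,3): S=27.3526. Δ = (V_up−V_dn)/(S_up−S_dn) = (30.3614−21.6086)/(30.3614−21.6086) = 1.0000. V = [p*·30.3614 + (1−p*)·21.6086]/1.01 = 27.3526. B = V − Δ·S = 0.0000.
(2,0): S=12.4820. Δ = (V_up−V_dn)/(S_up−S_dn) = (0.0000−0.0000)/(13.8550−9.8608) = 0.0000. V = [p*·0.0000 + (1−p*)·0.0000]/1.01 = 0.0000. B = V − Δ·S = 0.0000.
(2,1): S=17.5380. Δ = (V_up−V_dn)/(S_up−S_dn) = (14.7088−0.0000)/(19.4672−13.8550) = 2.6209. V = [p*·14.7088 + (1−p*)·0.0000]/1.01 = 10.0122. B = V − Δ·S = -35.9528.
(2,2): S=24.6420. Δ = (V_up−V_dn)/(S_up−S_dn) = (27.3526−14.7088)/(27.3526−19.4672) = 1.6034. V = [p*·27.3526 + (1−p*)·14.7088]/1.01 = 23.1697. B = V − Δ·S = -16.3422.
(1,0): S=15.8000. Δ = (V_up−V_dn)/(S_up−S_dn) = (10.0122−0.0000)/(17.5380−12.4820) = 1.9803. V = [p*·10.0122 + (1−p*)·0.0000]/1.01 = 6.8152. B = V − Δ·S = -24.4728.
(1,1): S=22.2000. Δ = (V_up−V_dn)/(S_up−S_dn) = (23.1697−10.0122)/(24.6420−17.5380) = 1.8521. V = [p*·23.1697 + (1−p*)·10.0122]/1.01 = 18.8693. B = V − Δ·S = -22.2480.
(0,0): S=20.0000. Δ = (V_up−V_dn)/(S_up−S_dn) = (18.8693−6.8152)/(22.2000−15.8000) = 1.8835. V = [p*·18.8693 + (1−p*)·6.8152]/1.01 = 14.9529. B = V − Δ·S = -22.7161.
The time-0 hedge costs 14.9529, which is the no-arbitrage price.

(0,0): Delta=1.8835 Bond=-22.7161
(1,0): Delta=1.9803 Bond=-24.4728
(1,1): Delta=1.8521 Bond=-22.2480
(2,0): Delta=0.0000 Bond=0.0000
(2,1): Delta=2.6209 Bond=-35.9528
(2,2): Delta=1.6034 Bond=-16.3422
(3,0): Delta=0.0000 Bond=0.0000
(3,1): Delta=0.0000 Bond=0.0000
(3,2): Delta=3.4688 Bond=-52.8180
(3,3): Delta=1.0000 Bond=0.0000
V0=14.9529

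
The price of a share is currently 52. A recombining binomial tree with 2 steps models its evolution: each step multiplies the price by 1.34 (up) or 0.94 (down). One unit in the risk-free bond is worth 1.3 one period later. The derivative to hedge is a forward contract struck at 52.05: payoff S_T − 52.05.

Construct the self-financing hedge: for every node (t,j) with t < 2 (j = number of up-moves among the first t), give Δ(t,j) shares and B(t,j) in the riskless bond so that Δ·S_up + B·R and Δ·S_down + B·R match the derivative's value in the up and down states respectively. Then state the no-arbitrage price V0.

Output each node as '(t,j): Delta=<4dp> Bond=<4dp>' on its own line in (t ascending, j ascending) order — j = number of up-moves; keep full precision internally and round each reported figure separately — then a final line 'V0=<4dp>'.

No-arbitrage ⇒ martingale measure with p* = (R−d)/(u−d) = 0.9000.
Payoff layer (t=2): V(2,0)=-6.1028, V(2,1)=13.4492, V(2,2)=41.3212
  t=1,j=0: stock 48.8800 → up 65.4992 (V=13.4492), down 45.9472 (V=-6.1028). Price 8.8415; hedge Δ=1.0000, bond B=-40.0385.
  t=1,j=1: stock 69.6800 → up 93.3712 (V=41.3212), down 65.4992 (V=13.4492). Price 29.6415; hedge Δ=1.0000, bond B=-40.0385.
  t=0,j=0: stock 52.0000 → up 69.6800 (V=29.6415), down 48.8800 (V=8.8415). Price 21.2012; hedge Δ=1.0000, bond B=-30.7988.
Each (Δ,B) replicates both successor values, so the strategy is self-financing and V0 is arbitrage-free.

(0,0): Delta=1.0000 Bond=-30.7988
(1,0): Delta=1.0000 Bond=-40.0385
(1,1): Delta=1.0000 Bond=-40.0385
V0=21.2012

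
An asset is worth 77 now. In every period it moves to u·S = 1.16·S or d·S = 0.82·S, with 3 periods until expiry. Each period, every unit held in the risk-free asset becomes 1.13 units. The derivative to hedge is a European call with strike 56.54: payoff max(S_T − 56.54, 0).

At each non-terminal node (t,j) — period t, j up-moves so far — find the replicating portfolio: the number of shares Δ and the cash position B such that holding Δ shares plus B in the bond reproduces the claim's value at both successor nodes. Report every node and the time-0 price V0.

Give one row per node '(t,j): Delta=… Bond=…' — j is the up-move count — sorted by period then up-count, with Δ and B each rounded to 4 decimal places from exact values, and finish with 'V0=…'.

Under the risk-neutral measure, an up-move has probability p* = (R−d)/(u−d) = 0.9118 and values discount at R = 1.13.
Terminal payoffs: V(3,0)=0.0000, V(3,1)=3.5188, V(3,2)=28.4212, V(3,3)=63.6490
  t=2,j=0: stock 51.7748 → up 60.0588 (V=3.5188), down 42.4553 (V=0.0000). Price 2.8392; hedge Δ=0.1999, bond B=-7.5101.
  t=2,j=1: stock 73.2424 → up 84.9612 (V=28.4212), down 60.0588 (V=3.5188). Price 23.2070; hedge Δ=1.0000, bond B=-50.0354.
  t=2,j=2: stock 103.6112 → up 120.1890 (V=63.6490), down 84.9612 (V=28.4212). Price 53.5758; hedge Δ=1.0000, bond B=-50.0354.
  t=1,j=0: stock 63.1400 → up 73.2424 (V=23.2070), down 51.7748 (V=2.8392). Price 18.9468; hedge Δ=0.9488, bond B=-40.9586.
  t=1,j=1: stock 89.3200 → up 103.6112 (V=53.5758), down 73.2424 (V=23.2070). Price 45.0409; hedge Δ=1.0000, bond B=-44.2791.
  t=0,j=0: stock 77.0000 → up 89.3200 (V=45.0409), down 63.1400 (V=18.9468). Price 37.8216; hedge Δ=0.9967, bond B=-38.9258.
Root portfolio cost Δ·77+B reproduces V0=37.8216.

(0,0): Delta=0.9967 Bond=-38.9258
(1,0): Delta=0.9488 Bond=-40.9586
(1,1): Delta=1.0000 Bond=-44.2791
(2,0): Delta=0.1999 Bond=-7.5101
(2,1): Delta=1.0000 Bond=-50.0354
(2,2): Delta=1.0000 Bond=-50.0354
V0=37.8216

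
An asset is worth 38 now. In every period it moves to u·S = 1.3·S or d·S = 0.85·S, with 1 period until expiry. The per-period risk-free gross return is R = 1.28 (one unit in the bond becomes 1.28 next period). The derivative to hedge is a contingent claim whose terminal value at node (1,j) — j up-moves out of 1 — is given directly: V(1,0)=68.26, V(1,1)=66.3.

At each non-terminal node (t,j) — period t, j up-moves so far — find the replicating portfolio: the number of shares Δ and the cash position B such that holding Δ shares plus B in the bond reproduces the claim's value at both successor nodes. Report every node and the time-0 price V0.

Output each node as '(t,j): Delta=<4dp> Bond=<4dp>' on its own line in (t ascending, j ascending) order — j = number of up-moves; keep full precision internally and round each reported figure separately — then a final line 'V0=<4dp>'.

(0,0): Delta=-0.1146 Bond=56.2205
V0=51.8649

The replicating-portfolio and risk-neutral prices coincide; use p* = (1.28−0.85)/(1.3−0.85) = 0.9556 for the latter.
Terminal values V(1,·): V(1,0)=68.2600, V(1,1)=66.3000
Node (0,0) S=38.0000: V=(p*·66.3000+(1−p*)·68.2600)/1.28=51.8649; Δ=(66.3000−68.2600)/(49.4000−32.3000)=-0.1146; B=V−Δ·S=56.2205
Check: Δ(0,0)·S0 + B(0,0) = 51.8649 = V0.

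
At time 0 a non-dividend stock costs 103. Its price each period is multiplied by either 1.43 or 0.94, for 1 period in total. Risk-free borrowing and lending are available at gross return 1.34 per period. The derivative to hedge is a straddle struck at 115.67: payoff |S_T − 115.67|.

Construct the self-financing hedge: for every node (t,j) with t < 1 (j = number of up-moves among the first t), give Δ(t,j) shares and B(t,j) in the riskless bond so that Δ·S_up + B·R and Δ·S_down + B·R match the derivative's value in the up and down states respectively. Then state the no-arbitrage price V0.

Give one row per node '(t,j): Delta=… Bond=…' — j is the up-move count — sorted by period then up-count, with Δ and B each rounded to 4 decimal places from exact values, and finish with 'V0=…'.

(0,0): Delta=0.2530 Bond=-4.2146
V0=21.8466

The replicating-portfolio and risk-neutral prices coincide; use p* = (1.34−0.94)/(1.43−0.94) = 0.8163 for the latter.
Payoff layer (t=1): V(1,0)=18.8500, V(1,1)=31.6200
  t=0,j=0: stock 103.0000 → up 147.2900 (V=31.6200), down 96.8200 (V=18.8500). Price 21.8466; hedge Δ=0.2530, bond B=-4.2146.
Each (Δ,B) replicates both successor values, so the strategy is self-financing and V0 is arbitrage-free.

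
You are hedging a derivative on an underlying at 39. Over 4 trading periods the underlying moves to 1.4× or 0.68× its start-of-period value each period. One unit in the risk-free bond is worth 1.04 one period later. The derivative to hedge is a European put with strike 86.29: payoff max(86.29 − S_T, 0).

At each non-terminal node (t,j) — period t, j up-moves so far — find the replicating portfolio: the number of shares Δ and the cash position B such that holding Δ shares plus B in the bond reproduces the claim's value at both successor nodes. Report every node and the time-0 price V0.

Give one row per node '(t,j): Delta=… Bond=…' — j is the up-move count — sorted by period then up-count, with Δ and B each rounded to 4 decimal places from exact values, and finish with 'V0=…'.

(0,0): Delta=-0.7486 Bond=67.3497
(1,0): Delta=-1.0000 Bond=76.7115
(1,1): Delta=-0.6265 Bond=63.3759
(2,0): Delta=-1.0000 Bond=79.7800
(2,1): Delta=-1.0000 Bond=79.7800
(2,2): Delta=-0.4450 Bond=52.0420
(3,0): Delta=-1.0000 Bond=82.9712
(3,1): Delta=-1.0000 Bond=82.9712
(3,2): Delta=-1.0000 Bond=82.9712
(3,3): Delta=-0.1755 Bond=25.2761
V0=38.1553

Since d<R<u, set p* = (R−d)/(u−d) = 0.5000; price each node as the discounted p*-expectation of its children.
Terminal payoffs: V(4,0)=77.9513, V(4,1)=69.1220, V(4,2)=50.9441, V(4,3)=13.5191, V(4,4)=0.0000
Node (3,0) S=12.2628: V=(p*·69.1220+(1−p*)·77.9513)/1.04=70.7083; Δ=(69.1220−77.9513)/(17.1680−8.3387)=-1.0000; B=V−Δ·S=82.9712
Node (3,1) S=25.2470: V=(p*·50.9441+(1−p*)·69.1220)/1.04=57.7241; Δ=(50.9441−69.1220)/(35.3459−17.1680)=-1.0000; B=V−Δ·S=82.9712
Node (3,2) S=51.9792: V=(p*·13.5191+(1−p*)·50.9441)/1.04=30.9920; Δ=(13.5191−50.9441)/(72.7709−35.3459)=-1.0000; B=V−Δ·S=82.9712
Node (3,3) S=107.0160: V=(p*·0.0000+(1−p*)·13.5191)/1.04=6.4996; Δ=(0.0000−13.5191)/(149.8224−72.7709)=-0.1755; B=V−Δ·S=25.2761
Node (2,0) S=18.0336: V=(p*·57.7241+(1−p*)·70.7083)/1.04=61.7464; Δ=(57.7241−70.7083)/(25.2470−12.2628)=-1.0000; B=V−Δ·S=79.7800
Node (2,1) S=37.1280: V=(p*·30.9920+(1−p*)·57.7241)/1.04=42.6520; Δ=(30.9920−57.7241)/(51.9792−25.2470)=-1.0000; B=V−Δ·S=79.7800
Node (2,2) S=76.4400: V=(p*·6.4996+(1−p*)·30.9920)/1.04=18.0248; Δ=(6.4996−30.9920)/(107.0160−51.9792)=-0.4450; B=V−Δ·S=52.0420
Node (1,0) S=26.5200: V=(p*·42.6520+(1−p*)·61.7464)/1.04=50.1915; Δ=(42.6520−61.7464)/(37.1280−18.0336)=-1.0000; B=V−Δ·S=76.7115
Node (1,1) S=54.6000: V=(p*·18.0248+(1−p*)·42.6520)/1.04=29.1715; Δ=(18.0248−42.6520)/(76.4400−37.1280)=-0.6265; B=V−Δ·S=63.3759
Node (0,0) S=39.0000: V=(p*·29.1715+(1−p*)·50.1915)/1.04=38.1553; Δ=(29.1715−50.1915)/(54.6000−26.5200)=-0.7486; B=V−Δ·S=67.3497
Self-financing check: at every node Δ·S+B equals the discounted successor values.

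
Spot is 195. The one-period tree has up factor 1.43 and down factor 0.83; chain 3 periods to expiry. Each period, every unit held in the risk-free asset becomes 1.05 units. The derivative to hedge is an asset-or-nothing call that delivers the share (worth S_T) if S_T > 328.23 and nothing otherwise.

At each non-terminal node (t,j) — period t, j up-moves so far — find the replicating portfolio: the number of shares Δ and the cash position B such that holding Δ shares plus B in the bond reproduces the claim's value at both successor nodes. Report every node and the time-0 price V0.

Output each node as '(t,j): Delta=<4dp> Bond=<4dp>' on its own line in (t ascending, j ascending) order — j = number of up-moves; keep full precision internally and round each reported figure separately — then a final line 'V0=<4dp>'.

Since d<R<u, set p* = (R−d)/(u−d) = 0.3667; price each node as the discounted p*-expectation of its children.
Terminal values V(3,·): V(3,0)=0.0000, V(3,1)=0.0000, V(3,2)=330.9671, V(3,3)=570.2204
  t=2,j=0: stock 134.3355 → up 192.0998 (V=0.0000), down 111.4985 (V=0.0000). Price 0.0000; hedge Δ=0.0000, bond B=0.0000.
  t=2,j=1: stock 231.4455 → up 330.9671 (V=330.9671), down 192.0998 (V=0.0000). Price 115.5758; hedge Δ=2.3833, bond B=-436.0360.
  t=2,j=2: stock 398.7555 → up 570.2204 (V=570.2204), down 330.9671 (V=330.9671). Price 398.7555; hedge Δ=1.0000, bond B=0.0000.
  t=1,j=0: stock 161.8500 → up 231.4455 (V=115.5758), down 134.3355 (V=0.0000). Price 40.3598; hedge Δ=1.1902, bond B=-152.2665.
  t=1,j=1: stock 278.8500 → up 398.7555 (V=398.7555), down 231.4455 (V=115.5758). Price 208.9603; hedge Δ=1.6925, bond B=-263.0058.
  t=0,j=0: stock 195.0000 → up 278.8500 (V=208.9603), down 161.8500 (V=40.3598). Price 97.3143; hedge Δ=1.4410, bond B=-183.6866.
The time-0 hedge costs 97.3143, which is the no-arbitrage price.

(0,0): Delta=1.4410 Bond=-183.6866
(1,0): Delta=1.1902 Bond=-152.2665
(1,1): Delta=1.6925 Bond=-263.0058
(2,0): Delta=0.0000 Bond=0.0000
(2,1): Delta=2.3833 Bond=-436.0360
(2,2): Delta=1.0000 Bond=0.0000
V0=97.3143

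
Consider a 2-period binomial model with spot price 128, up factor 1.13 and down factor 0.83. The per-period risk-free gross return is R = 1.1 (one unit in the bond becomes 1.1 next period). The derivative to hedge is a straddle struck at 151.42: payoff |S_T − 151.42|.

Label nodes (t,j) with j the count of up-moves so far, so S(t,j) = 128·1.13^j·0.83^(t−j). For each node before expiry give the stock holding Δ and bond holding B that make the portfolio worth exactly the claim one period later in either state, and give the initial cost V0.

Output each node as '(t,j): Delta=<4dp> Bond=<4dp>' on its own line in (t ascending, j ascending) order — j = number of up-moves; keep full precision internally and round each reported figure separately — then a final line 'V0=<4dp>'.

(0,0): Delta=-0.4876 Bond=75.6566
(1,0): Delta=-1.0000 Bond=137.6545
(1,1): Delta=-0.4458 Bond=77.1742
V0=13.2377

Risk-neutral probability p* = (R−d)/(u−d) = (1.1−0.83)/(1.13−0.83) = 0.9000.
Terminal payoffs: V(2,0)=63.2408, V(2,1)=31.3688, V(2,2)=12.0232
(1,0): S=106.2400. Δ = (V_up−V_dn)/(S_up−S_dn) = (31.3688−63.2408)/(120.0512−88.1792) = -1.0000. V = [p*·31.3688 + (1−p*)·63.2408]/1.1 = 31.4145. B = V − Δ·S = 137.6545.
(1,1): S=144.6400. Δ = (V_up−V_dn)/(S_up−S_dn) = (12.0232−31.3688)/(163.4432−120.0512) = -0.4458. V = [p*·12.0232 + (1−p*)·31.3688]/1.1 = 12.6889. B = V − Δ·S = 77.1742.
(0,0): S=128.0000. Δ = (V_up−V_dn)/(S_up−S_dn) = (12.6889−31.4145)/(144.6400−106.2400) = -0.4876. V = [p*·12.6889 + (1−p*)·31.4145]/1.1 = 13.2377. B = V − Δ·S = 75.6566.
Self-financing check: at every node Δ·S+B equals the discounted successor values.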